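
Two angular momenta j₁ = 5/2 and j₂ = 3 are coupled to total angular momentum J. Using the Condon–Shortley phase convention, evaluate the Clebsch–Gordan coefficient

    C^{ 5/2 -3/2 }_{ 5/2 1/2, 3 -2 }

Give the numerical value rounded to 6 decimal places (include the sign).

j₁+j₂−J=3  J+j₁−j₂=2  J−j₁+j₂=3  j₁+j₂+J+1=9
(j₁±m₁, j₂±m₂, J±M) = (3,2,1,5,1,4)
P² = 288/7
sum k=0..1:
  [0] +1/24 = 1/24
  [1] −1/12 = -1/12
S = -1/24
C² = P²·S² = 1/14 ; C = -0.267261

−√(1/14) ≈ -0.267261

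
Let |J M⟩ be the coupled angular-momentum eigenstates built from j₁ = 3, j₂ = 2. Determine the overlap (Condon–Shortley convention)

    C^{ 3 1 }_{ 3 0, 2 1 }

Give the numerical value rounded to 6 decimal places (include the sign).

−√(1/30) ≈ -0.182574

triangle: 2!*4!*2!/9! = 96/362880
(j±m)!: 3!*3!*3!*1!*4!*2! = 10368
prefactor² = (2J+1)*Δ*N² = 96/5
  k=1: −1/(1!*1!*2!*2!*2!*0!) = -1/8
  k=2: +1/(2!*0!*1!*1!*3!*1!) = 1/12
Σ = -1/24  ⇒  CG² = 96/5*(-1/24)² = 1/30
CG = −√(1/30) = -0.182574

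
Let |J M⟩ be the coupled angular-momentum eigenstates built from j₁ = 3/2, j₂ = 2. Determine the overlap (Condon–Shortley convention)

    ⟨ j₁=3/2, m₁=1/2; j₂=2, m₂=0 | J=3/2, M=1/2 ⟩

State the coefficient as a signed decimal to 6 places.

triangle: 2!·1!·2!/6! = 4/720
(j±m)!: 2!·1!·2!·2!·2!·1! = 16
prefactor² = (2J+1)·Δ·N² = 16/45
  k=0: +1/(0!·2!·1!·2!·0!·0!) = 1/4
  k=1: −1/(1!·1!·0!·1!·1!·1!) = -1
Σ = -3/4  ⇒  CG² = 16/45·(-3/4)² = 1/5
CG = −√(1/5) = -0.447214

−√(1/5) ≈ -0.447214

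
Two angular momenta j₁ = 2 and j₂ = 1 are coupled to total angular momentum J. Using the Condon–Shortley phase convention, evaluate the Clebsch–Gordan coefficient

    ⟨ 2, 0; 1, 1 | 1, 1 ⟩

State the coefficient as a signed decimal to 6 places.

+0.316228

triangle: 2!*2!*0!/5! = 4/120
(j±m)!: 2!*2!*2!*0!*2!*0! = 16
prefactor² = (2J+1)*Δ*N² = 8/5
  k=2: +1/(2!*0!*0!*0!*2!*0!) = 1/4
Σ = 1/4  ⇒  CG² = 8/5*1/4² = 1/10
CG = +√(1/10) = +0.316228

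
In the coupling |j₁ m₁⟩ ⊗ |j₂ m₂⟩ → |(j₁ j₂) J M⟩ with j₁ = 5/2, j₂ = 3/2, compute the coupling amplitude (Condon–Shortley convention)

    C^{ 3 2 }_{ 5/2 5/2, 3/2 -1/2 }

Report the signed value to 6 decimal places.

+√(5/12) = +0.645497

triangle: 1!*4!*2!/8! = 48/40320
(j±m)!: 5!*0!*1!*2!*5!*1! = 28800
prefactor² = (2J+1)*Δ*N² = 240
  k=0: +1/(0!*1!*0!*1!*4!*1!) = 1/24
Σ = 1/24  ⇒  CG² = 240*1/24² = 5/12
CG = +√(5/12) = +0.645497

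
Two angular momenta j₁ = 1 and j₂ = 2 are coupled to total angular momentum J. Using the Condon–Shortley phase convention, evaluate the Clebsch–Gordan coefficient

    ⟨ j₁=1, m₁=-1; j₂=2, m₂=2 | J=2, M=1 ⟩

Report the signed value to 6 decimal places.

−√(1/3) = -0.577350

triangle: 1!*1!*3!/6! = 6/720
(j±m)!: 0!*2!*4!*0!*3!*1! = 288
prefactor² = (2J+1)*Δ*N² = 12
  k=1: −1/(1!*0!*1!*3!*0!*0!) = -1/6
Σ = -1/6  ⇒  CG² = 12*(-1/6)² = 1/3
CG = −√(1/3) = -0.577350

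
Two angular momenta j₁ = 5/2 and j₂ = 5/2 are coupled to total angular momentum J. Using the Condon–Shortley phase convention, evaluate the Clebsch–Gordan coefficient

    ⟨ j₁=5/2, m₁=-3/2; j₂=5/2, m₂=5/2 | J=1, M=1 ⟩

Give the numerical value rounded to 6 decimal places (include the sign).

triangle: 4!·1!·1!/7! = 24/5040
(j±m)!: 1!·4!·5!·0!·2!·0! = 5760
prefactor² = (2J+1)·Δ·N² = 576/7
  k=4: +1/(4!·0!·0!·1!·1!·0!) = 1/24
Σ = 1/24  ⇒  CG² = 576/7·1/24² = 1/7
CG = +√(1/7) = +0.377964

+√(1/7) = +0.377964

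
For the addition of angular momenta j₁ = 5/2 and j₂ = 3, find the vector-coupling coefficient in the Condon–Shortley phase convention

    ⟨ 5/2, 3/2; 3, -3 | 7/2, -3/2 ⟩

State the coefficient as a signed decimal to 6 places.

j₁+j₂−J=2  J+j₁−j₂=3  J−j₁+j₂=4  j₁+j₂+J+1=10
(j₁±m₁, j₂±m₂, J±M) = (4,1,0,6,2,5)
P² = 18432/7
sum k=0..0:
  [0] +1/96 = 1/96
S = 1/96
C² = P²·S² = 2/7 ; C = +0.534522

+0.534522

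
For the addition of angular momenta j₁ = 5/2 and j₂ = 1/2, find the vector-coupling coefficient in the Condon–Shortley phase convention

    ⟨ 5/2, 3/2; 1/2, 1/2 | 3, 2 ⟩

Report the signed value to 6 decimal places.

+0.912871  (= +√(5/6))

j₁+j₂−J=0  J+j₁−j₂=5  J−j₁+j₂=1  j₁+j₂+J+1=7
(j₁±m₁, j₂±m₂, J±M) = (4,1,1,0,5,1)
P² = 480
sum k=0..0:
  [0] +1/24 = 1/24
S = 1/24
C² = P²·S² = 5/6 ; C = +0.912871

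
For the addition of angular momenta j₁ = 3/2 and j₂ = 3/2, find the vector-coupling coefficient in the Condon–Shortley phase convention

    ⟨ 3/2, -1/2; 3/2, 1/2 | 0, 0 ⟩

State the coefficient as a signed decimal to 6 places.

+√(1/4) = +0.500000

√[1·3!0!0!/4! · 1!2!2!1!0!0!] = √(1)
  +(−1)^2/∏(2,1,0,0,0,0)! = 1/2  (running 1/2)
⟨..|..⟩ = √(1)·(1/2) = +0.500000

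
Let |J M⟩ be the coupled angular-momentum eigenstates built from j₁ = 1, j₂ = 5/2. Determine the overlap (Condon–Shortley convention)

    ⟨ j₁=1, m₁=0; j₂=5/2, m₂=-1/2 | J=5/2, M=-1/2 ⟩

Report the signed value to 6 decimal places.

j₁+j₂−J=1  J+j₁−j₂=1  J−j₁+j₂=4  j₁+j₂+J+1=7
(j₁±m₁, j₂±m₂, J±M) = (1,1,2,3,2,3)
P² = 144/35
sum k=0..1:
  [0] +1/4 = 1/4
  [1] −1/6 = -1/6
S = 1/12
C² = P²·S² = 1/35 ; C = +0.169031

+√(1/35) ≈ +0.169031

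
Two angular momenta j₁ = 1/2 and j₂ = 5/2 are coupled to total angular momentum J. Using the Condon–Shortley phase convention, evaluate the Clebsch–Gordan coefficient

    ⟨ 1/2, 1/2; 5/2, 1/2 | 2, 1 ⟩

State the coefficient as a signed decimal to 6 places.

j₁+j₂−J=1  J+j₁−j₂=0  J−j₁+j₂=4  j₁+j₂+J+1=6
(j₁±m₁, j₂±m₂, J±M) = (1,0,3,2,3,1)
P² = 12
sum k=0..0:
  [0] +1/6 = 1/6
S = 1/6
C² = P²·S² = 1/3 ; C = +0.577350

+0.577350  (= +√(1/3))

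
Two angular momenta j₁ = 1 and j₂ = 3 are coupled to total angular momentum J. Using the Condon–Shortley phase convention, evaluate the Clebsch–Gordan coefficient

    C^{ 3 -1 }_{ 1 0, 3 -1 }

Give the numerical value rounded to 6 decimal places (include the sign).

j₁+j₂−J=1  J+j₁−j₂=1  J−j₁+j₂=5  j₁+j₂+J+1=8
(j₁±m₁, j₂±m₂, J±M) = (1,1,2,4,2,4)
P² = 48
sum k=0..1:
  [0] +1/12 = 1/12
  [1] −1/24 = -1/24
S = 1/24
C² = P²·S² = 1/12 ; C = +0.288675

+√(1/12) ≈ +0.288675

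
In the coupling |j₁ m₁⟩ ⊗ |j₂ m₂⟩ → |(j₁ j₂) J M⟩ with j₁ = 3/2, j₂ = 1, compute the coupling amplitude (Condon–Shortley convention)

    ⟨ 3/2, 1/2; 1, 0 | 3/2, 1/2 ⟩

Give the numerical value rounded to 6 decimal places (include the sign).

+√(1/15) ≈ +0.258199

√[4·1!2!1!/5! · 2!1!1!1!2!1!] = √(4/15)
  +(−1)^0/∏(0,1,1,1,1,0)! = 1  (running 1)
  +(−1)^1/∏(1,0,0,0,2,1)! = -1/2  (running 1/2)
⟨..|..⟩ = √(4/15)·(1/2) = +0.258199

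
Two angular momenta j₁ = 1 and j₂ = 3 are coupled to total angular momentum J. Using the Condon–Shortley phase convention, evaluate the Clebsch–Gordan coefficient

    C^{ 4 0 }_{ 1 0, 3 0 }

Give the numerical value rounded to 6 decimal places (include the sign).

+√(4/7) = +0.755929

triangle: 0!*2!*6!/9! = 1440/362880
(j±m)!: 1!*1!*3!*3!*4!*4! = 20736
prefactor² = (2J+1)*Δ*N² = 5184/7
  k=0: +1/(0!*0!*1!*3!*1!*3!) = 1/36
Σ = 1/36  ⇒  CG² = 5184/7*1/36² = 4/7
CG = +√(4/7) = +0.755929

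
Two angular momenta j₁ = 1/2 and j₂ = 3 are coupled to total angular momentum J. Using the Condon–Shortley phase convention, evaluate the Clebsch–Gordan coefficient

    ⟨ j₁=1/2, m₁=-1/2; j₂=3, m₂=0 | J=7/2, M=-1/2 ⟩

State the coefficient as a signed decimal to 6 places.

j₁+j₂−J=0  J+j₁−j₂=1  J−j₁+j₂=6  j₁+j₂+J+1=8
(j₁±m₁, j₂±m₂, J±M) = (0,1,3,3,3,4)
P² = 5184/7
sum k=0..0:
  [0] +1/36 = 1/36
S = 1/36
C² = P²·S² = 4/7 ; C = +0.755929

+0.755929  (= +√(4/7))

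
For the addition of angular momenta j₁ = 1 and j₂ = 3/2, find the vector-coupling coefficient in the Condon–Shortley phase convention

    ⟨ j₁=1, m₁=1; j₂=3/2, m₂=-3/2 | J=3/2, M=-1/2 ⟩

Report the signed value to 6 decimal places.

+√(2/5) = +0.632456

triangle: 1!·1!·2!/5! = 2/120
(j±m)!: 2!·0!·0!·3!·1!·2! = 24
prefactor² = (2J+1)·Δ·N² = 8/5
  k=0: +1/(0!·1!·0!·0!·1!·2!) = 1/2
Σ = 1/2  ⇒  CG² = 8/5·1/2² = 2/5
CG = +√(2/5) = +0.632456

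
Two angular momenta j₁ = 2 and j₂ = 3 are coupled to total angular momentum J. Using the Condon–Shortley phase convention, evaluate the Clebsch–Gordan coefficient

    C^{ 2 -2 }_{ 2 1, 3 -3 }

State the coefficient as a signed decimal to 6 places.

triangle: 3!·1!·3!/8! = 36/40320
(j±m)!: 3!·1!·0!·6!·0!·4! = 103680
prefactor² = (2J+1)·Δ·N² = 3240/7
  k=0: +1/(0!·3!·1!·0!·0!·3!) = 1/36
Σ = 1/36  ⇒  CG² = 3240/7·1/36² = 5/14
CG = +√(5/14) = +0.597614

+√(5/14) ≈ +0.597614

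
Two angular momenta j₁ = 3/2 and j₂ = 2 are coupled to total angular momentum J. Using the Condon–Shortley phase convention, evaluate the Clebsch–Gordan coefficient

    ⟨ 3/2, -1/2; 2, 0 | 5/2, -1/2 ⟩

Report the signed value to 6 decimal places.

-0.292770  (= −√(3/35))

√[6·1!2!3!/7! · 1!2!2!2!2!3!] = √(48/35)
  +(−1)^0/∏(0,1,2,2,0,1)! = 1/4  (running 1/4)
  +(−1)^1/∏(1,0,1,1,1,2)! = -1/2  (running -1/4)
⟨..|..⟩ = √(48/35)·(-1/4) = -0.292770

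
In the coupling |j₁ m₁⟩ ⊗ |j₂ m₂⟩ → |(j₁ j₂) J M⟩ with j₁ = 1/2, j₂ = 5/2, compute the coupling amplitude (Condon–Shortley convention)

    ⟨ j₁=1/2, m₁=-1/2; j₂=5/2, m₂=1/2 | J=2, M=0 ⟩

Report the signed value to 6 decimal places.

√[5·1!0!4!/6! · 0!1!3!2!2!2!] = √(8)
  +(−1)^1/∏(1,0,0,2,0,2)! = -1/4  (running -1/4)
⟨..|..⟩ = √(8)·(-1/4) = -0.707107

−√(1/2) ≈ -0.707107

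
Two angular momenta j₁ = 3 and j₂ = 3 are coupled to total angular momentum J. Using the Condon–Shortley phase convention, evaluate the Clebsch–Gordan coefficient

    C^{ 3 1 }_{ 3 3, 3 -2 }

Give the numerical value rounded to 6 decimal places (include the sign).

+0.577350

√[7·3!3!3!/10! · 6!0!1!5!4!2!] = √(1728)
  +(−1)^0/∏(0,3,0,1,3,2)! = 1/72  (running 1/72)
⟨..|..⟩ = √(1728)·(1/72) = +0.577350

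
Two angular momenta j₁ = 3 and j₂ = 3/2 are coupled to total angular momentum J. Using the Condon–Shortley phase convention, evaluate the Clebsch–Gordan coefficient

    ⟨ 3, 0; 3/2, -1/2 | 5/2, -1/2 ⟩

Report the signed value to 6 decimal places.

-0.414039

triangle: 2!×4!×1!/8! = 48/40320
(j±m)!: 3!×3!×1!×2!×2!×3! = 864
prefactor² = (2J+1)×Δ×N² = 216/35
  k=0: +1/(0!×2!×3!×1!×1!×0!) = 1/12
  k=1: −1/(1!×1!×2!×0!×2!×1!) = -1/4
Σ = -1/6  ⇒  CG² = 216/35×(-1/6)² = 6/35
CG = −√(6/35) = -0.414039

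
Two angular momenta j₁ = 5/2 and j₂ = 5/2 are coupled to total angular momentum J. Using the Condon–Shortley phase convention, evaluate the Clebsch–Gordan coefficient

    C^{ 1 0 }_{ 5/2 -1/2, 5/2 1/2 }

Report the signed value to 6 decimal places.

triangle: 4!*1!*1!/7! = 24/5040
(j±m)!: 2!*3!*3!*2!*1!*1! = 144
prefactor² = (2J+1)*Δ*N² = 72/35
  k=2: +1/(2!*2!*1!*1!*0!*0!) = 1/4
  k=3: −1/(3!*1!*0!*0!*1!*1!) = -1/6
Σ = 1/12  ⇒  CG² = 72/35*1/12² = 1/70
CG = +√(1/70) = +0.119523

+√(1/70) = +0.119523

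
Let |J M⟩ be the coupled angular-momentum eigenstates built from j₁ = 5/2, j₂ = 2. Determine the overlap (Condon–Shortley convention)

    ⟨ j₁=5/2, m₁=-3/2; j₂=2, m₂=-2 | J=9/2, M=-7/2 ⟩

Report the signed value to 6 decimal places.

+√(5/9) ≈ +0.745356

triangle: 0!×5!×4!/10! = 2880/3628800
(j±m)!: 1!×4!×0!×4!×1!×8! = 23224320
prefactor² = (2J+1)×Δ×N² = 184320
  k=0: +1/(0!×0!×4!×0!×1!×4!) = 1/576
Σ = 1/576  ⇒  CG² = 184320×1/576² = 5/9
CG = +√(5/9) = +0.745356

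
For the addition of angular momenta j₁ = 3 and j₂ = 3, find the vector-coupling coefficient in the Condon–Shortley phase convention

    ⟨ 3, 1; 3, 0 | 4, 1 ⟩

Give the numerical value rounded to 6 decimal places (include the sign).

j₁+j₂−J=2  J+j₁−j₂=4  J−j₁+j₂=4  j₁+j₂+J+1=11
(j₁±m₁, j₂±m₂, J±M) = (4,2,3,3,5,3)
P² = 124416/385
sum k=0..2:
  [0] +1/48 = 1/48
  [1] −1/24 = -1/24
  [2] +1/288 = 1/288
S = -5/288
C² = P²·S² = 15/154 ; C = -0.312094

-0.312094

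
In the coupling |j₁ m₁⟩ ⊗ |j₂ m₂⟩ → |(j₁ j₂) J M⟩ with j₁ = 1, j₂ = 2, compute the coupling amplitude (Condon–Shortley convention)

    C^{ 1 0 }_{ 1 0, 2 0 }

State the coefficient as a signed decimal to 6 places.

−√(2/5) = -0.632456

j₁+j₂−J=2  J+j₁−j₂=0  J−j₁+j₂=2  j₁+j₂+J+1=5
(j₁±m₁, j₂±m₂, J±M) = (1,1,2,2,1,1)
P² = 2/5
sum k=1..1:
  [1] −1/1 = -1
S = -1
C² = P²·S² = 2/5 ; C = -0.632456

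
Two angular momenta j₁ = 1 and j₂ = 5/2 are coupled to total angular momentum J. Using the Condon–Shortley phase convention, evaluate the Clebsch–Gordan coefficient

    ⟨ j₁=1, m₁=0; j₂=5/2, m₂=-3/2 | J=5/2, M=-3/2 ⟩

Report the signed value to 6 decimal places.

+√(9/35) = +0.507093

√[6·1!1!4!/7! · 1!1!1!4!1!4!] = √(576/35)
  +(−1)^0/∏(0,1,1,1,0,3)! = 1/6  (running 1/6)
  +(−1)^1/∏(1,0,0,0,1,4)! = -1/24  (running 1/8)
⟨..|..⟩ = √(576/35)·(1/8) = +0.507093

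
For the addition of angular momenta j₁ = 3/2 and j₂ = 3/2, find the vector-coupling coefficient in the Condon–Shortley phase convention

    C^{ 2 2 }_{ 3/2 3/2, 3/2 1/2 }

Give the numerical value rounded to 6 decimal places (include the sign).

+√(1/2) = +0.707107

j₁+j₂−J=1  J+j₁−j₂=2  J−j₁+j₂=2  j₁+j₂+J+1=6
(j₁±m₁, j₂±m₂, J±M) = (3,0,2,1,4,0)
P² = 8
sum k=0..0:
  [0] +1/4 = 1/4
S = 1/4
C² = P²·S² = 1/2 ; C = +0.707107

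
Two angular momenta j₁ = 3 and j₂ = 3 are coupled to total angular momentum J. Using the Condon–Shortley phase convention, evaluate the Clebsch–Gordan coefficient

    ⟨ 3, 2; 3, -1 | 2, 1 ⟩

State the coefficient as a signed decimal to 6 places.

−√(5/28) ≈ -0.422577

triangle: 4!×2!×2!/9! = 96/362880
(j±m)!: 5!×1!×2!×4!×3!×1! = 34560
prefactor² = (2J+1)×Δ×N² = 320/7
  k=0: +1/(0!×4!×1!×2!×1!×0!) = 1/48
  k=1: −1/(1!×3!×0!×1!×2!×1!) = -1/12
Σ = -1/16  ⇒  CG² = 320/7×(-1/16)² = 5/28
CG = −√(5/28) = -0.422577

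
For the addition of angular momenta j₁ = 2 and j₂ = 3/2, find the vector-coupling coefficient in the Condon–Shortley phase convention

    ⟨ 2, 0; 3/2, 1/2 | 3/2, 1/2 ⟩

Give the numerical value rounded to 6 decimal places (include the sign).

triangle: 2!·2!·1!/6! = 4/720
(j±m)!: 2!·2!·2!·1!·2!·1! = 16
prefactor² = (2J+1)·Δ·N² = 16/45
  k=1: −1/(1!·1!·1!·1!·1!·0!) = -1
  k=2: +1/(2!·0!·0!·0!·2!·1!) = 1/4
Σ = -3/4  ⇒  CG² = 16/45·(-3/4)² = 1/5
CG = −√(1/5) = -0.447214

−√(1/5) = -0.447214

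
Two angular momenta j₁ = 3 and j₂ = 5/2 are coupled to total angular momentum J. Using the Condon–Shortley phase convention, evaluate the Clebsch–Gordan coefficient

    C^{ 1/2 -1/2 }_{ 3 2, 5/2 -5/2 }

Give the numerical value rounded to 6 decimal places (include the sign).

+0.218218  (= +√(1/21))

√[2·5!1!0!/7! · 5!1!0!5!0!1!] = √(4800/7)
  +(−1)^0/∏(0,5,1,0,0,0)! = 1/120  (running 1/120)
⟨..|..⟩ = √(4800/7)·(1/120) = +0.218218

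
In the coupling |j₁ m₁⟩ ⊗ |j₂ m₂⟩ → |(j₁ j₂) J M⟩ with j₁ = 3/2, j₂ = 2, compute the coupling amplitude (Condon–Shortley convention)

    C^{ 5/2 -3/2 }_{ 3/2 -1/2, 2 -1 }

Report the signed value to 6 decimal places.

+√(1/35) ≈ +0.169031

j₁+j₂−J=1  J+j₁−j₂=2  J−j₁+j₂=3  j₁+j₂+J+1=7
(j₁±m₁, j₂±m₂, J±M) = (1,2,1,3,1,4)
P² = 144/35
sum k=0..1:
  [0] +1/4 = 1/4
  [1] −1/6 = -1/6
S = 1/12
C² = P²·S² = 1/35 ; C = +0.169031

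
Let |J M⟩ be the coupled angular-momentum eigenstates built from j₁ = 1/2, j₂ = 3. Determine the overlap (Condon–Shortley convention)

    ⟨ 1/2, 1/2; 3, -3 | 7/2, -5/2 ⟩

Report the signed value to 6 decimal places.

√[8·0!1!6!/8! · 1!0!0!6!1!6!] = √(518400/7)
  +(−1)^0/∏(0,0,0,0,1,6)! = 1/720  (running 1/720)
⟨..|..⟩ = √(518400/7)·(1/720) = +0.377964

+0.377964  (= +√(1/7))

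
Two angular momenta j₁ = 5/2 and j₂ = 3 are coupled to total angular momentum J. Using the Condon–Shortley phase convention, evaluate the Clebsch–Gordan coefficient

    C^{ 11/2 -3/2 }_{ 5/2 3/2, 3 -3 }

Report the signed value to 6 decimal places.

+0.123091

j₁+j₂−J=0  J+j₁−j₂=5  J−j₁+j₂=6  j₁+j₂+J+1=12
(j₁±m₁, j₂±m₂, J±M) = (4,1,0,6,4,7)
P² = 49766400/11
sum k=0..0:
  [0] +1/17280 = 1/17280
S = 1/17280
C² = P²·S² = 1/66 ; C = +0.123091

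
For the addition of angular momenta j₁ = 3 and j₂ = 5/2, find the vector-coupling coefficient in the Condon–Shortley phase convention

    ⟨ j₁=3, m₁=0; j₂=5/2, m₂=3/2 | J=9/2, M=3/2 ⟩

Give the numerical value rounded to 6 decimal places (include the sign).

-0.540562  (= −√(45/154))

√[10·1!5!4!/11! · 3!3!4!1!6!3!] = √(207360/77)
  +(−1)^0/∏(0,1,3,4,2,0)! = 1/288  (running 1/288)
  +(−1)^1/∏(1,0,2,3,3,1)! = -1/72  (running -1/96)
⟨..|..⟩ = √(207360/77)·(-1/96) = -0.540562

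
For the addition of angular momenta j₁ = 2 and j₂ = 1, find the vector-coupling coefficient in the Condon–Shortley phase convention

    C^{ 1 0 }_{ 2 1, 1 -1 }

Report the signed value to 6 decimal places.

√[3·2!2!0!/5! · 3!1!0!2!1!1!] = √(6/5)
  +(−1)^0/∏(0,2,1,0,1,0)! = 1/2  (running 1/2)
⟨..|..⟩ = √(6/5)·(1/2) = +0.547723

+0.547723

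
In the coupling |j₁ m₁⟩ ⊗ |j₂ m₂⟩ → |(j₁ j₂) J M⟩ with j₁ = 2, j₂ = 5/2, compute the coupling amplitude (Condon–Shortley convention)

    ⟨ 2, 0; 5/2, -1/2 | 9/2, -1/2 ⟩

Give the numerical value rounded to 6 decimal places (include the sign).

j₁+j₂−J=0  J+j₁−j₂=4  J−j₁+j₂=5  j₁+j₂+J+1=10
(j₁±m₁, j₂±m₂, J±M) = (2,2,2,3,4,5)
P² = 7680/7
sum k=0..0:
  [0] +1/48 = 1/48
S = 1/48
C² = P²·S² = 10/21 ; C = +0.690066

+0.690066  (= +√(10/21))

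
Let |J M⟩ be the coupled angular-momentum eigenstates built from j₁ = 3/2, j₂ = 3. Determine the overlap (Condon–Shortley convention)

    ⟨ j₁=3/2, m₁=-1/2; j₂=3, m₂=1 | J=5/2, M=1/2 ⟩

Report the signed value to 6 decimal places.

√[6·2!1!4!/8! · 1!2!4!2!3!2!] = √(288/35)
  +(−1)^1/∏(1,1,1,3,0,1)! = -1/6  (running -1/6)
  +(−1)^2/∏(2,0,0,2,1,2)! = 1/8  (running -1/24)
⟨..|..⟩ = √(288/35)·(-1/24) = -0.119523

−√(1/70) ≈ -0.119523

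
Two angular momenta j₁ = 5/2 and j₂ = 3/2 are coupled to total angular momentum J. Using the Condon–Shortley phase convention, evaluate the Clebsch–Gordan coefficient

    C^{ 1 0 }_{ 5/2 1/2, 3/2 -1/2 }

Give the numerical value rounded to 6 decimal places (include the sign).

-0.547723

√[3·3!2!0!/6! · 3!2!1!2!1!1!] = √(6/5)
  +(−1)^1/∏(1,2,1,0,1,0)! = -1/2  (running -1/2)
⟨..|..⟩ = √(6/5)·(-1/2) = -0.547723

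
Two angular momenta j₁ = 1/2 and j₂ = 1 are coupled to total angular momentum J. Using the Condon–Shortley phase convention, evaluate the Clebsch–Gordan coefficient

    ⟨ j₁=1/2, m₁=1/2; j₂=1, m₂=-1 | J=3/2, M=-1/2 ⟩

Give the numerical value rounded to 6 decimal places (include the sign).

+√(1/3) ≈ +0.577350

triangle: 0!*1!*2!/4! = 2/24
(j±m)!: 1!*0!*0!*2!*1!*2! = 4
prefactor² = (2J+1)*Δ*N² = 4/3
  k=0: +1/(0!*0!*0!*0!*1!*2!) = 1/2
Σ = 1/2  ⇒  CG² = 4/3*1/2² = 1/3
CG = +√(1/3) = +0.577350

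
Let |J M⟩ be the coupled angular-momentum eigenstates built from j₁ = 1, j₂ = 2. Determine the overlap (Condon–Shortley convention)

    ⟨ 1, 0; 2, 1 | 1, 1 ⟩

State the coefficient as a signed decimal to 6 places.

-0.547723  (= −√(3/10))

triangle: 2!·0!·2!/5! = 4/120
(j±m)!: 1!·1!·3!·1!·2!·0! = 12
prefactor² = (2J+1)·Δ·N² = 6/5
  k=1: −1/(1!·1!·0!·2!·0!·0!) = -1/2
Σ = -1/2  ⇒  CG² = 6/5·(-1/2)² = 3/10
CG = −√(3/10) = -0.547723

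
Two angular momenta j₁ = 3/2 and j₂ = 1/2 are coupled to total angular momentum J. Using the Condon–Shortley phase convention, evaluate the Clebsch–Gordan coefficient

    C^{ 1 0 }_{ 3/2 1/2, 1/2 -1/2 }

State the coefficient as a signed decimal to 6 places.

j₁+j₂−J=1  J+j₁−j₂=2  J−j₁+j₂=0  j₁+j₂+J+1=4
(j₁±m₁, j₂±m₂, J±M) = (2,1,0,1,1,1)
P² = 1/2
sum k=0..0:
  [0] +1/1 = 1
S = 1
C² = P²·S² = 1/2 ; C = +0.707107

+0.707107  (= +√(1/2))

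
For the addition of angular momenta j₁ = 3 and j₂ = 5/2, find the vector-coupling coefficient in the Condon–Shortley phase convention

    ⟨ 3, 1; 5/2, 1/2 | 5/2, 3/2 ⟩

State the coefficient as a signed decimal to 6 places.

j₁+j₂−J=3  J+j₁−j₂=3  J−j₁+j₂=2  j₁+j₂+J+1=9
(j₁±m₁, j₂±m₂, J±M) = (4,2,3,2,4,1)
P² = 576/35
sum k=1..2:
  [1] −1/8 = -1/8
  [2] +1/12 = 1/12
S = -1/24
C² = P²·S² = 1/35 ; C = -0.169031

−√(1/35) = -0.169031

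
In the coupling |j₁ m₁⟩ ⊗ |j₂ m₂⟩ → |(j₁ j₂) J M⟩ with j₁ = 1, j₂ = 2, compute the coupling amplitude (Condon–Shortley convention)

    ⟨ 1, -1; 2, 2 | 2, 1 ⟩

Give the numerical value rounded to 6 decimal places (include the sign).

√[5·1!1!3!/6! · 0!2!4!0!3!1!] = √(12)
  +(−1)^1/∏(1,0,1,3,0,0)! = -1/6  (running -1/6)
⟨..|..⟩ = √(12)·(-1/6) = -0.577350

−√(1/3) = -0.577350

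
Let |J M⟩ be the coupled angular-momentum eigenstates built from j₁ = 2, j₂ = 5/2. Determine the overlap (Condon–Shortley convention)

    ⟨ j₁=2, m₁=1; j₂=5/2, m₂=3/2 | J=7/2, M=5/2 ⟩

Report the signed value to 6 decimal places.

−√(1/63) = -0.125988

j₁+j₂−J=1  J+j₁−j₂=3  J−j₁+j₂=4  j₁+j₂+J+1=9
(j₁±m₁, j₂±m₂, J±M) = (3,1,4,1,6,1)
P² = 2304/7
sum k=0..1:
  [0] +1/48 = 1/48
  [1] −1/36 = -1/36
S = -1/144
C² = P²·S² = 1/63 ; C = -0.125988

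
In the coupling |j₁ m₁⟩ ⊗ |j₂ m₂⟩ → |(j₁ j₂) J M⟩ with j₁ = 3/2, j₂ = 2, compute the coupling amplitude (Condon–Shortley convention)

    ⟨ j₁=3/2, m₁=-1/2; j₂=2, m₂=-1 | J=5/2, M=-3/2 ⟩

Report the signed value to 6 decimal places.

√[6·1!2!3!/7! · 1!2!1!3!1!4!] = √(144/35)
  +(−1)^0/∏(0,1,2,1,0,2)! = 1/4  (running 1/4)
  +(−1)^1/∏(1,0,1,0,1,3)! = -1/6  (running 1/12)
⟨..|..⟩ = √(144/35)·(1/12) = +0.169031

+√(1/35) = +0.169031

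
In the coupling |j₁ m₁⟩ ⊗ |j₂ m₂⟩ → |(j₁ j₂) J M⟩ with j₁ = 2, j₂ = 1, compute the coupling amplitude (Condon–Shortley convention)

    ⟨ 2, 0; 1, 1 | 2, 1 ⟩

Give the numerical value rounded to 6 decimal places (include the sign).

triangle: 1!·3!·1!/6! = 6/720
(j±m)!: 2!·2!·2!·0!·3!·1! = 48
prefactor² = (2J+1)·Δ·N² = 2
  k=1: −1/(1!·0!·1!·1!·2!·0!) = -1/2
Σ = -1/2  ⇒  CG² = 2·(-1/2)² = 1/2
CG = −√(1/2) = -0.707107

−√(1/2) = -0.707107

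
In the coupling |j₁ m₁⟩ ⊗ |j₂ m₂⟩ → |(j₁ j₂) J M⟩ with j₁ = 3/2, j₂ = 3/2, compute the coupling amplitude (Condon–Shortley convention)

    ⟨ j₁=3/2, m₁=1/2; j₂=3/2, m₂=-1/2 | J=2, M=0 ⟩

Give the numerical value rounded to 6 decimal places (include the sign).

j₁+j₂−J=1  J+j₁−j₂=2  J−j₁+j₂=2  j₁+j₂+J+1=6
(j₁±m₁, j₂±m₂, J±M) = (2,1,1,2,2,2)
P² = 4/9
sum k=0..1:
  [0] +1/1 = 1
  [1] −1/4 = -1/4
S = 3/4
C² = P²·S² = 1/4 ; C = +0.500000

+0.500000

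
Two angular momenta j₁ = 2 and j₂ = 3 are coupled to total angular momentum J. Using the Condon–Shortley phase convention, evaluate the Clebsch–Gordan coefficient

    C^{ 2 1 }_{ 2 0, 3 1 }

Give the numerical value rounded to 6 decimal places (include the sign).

+0.377964

j₁+j₂−J=3  J+j₁−j₂=1  J−j₁+j₂=3  j₁+j₂+J+1=8
(j₁±m₁, j₂±m₂, J±M) = (2,2,4,2,3,1)
P² = 36/7
sum k=1..2:
  [1] −1/12 = -1/12
  [2] +1/4 = 1/4
S = 1/6
C² = P²·S² = 1/7 ; C = +0.377964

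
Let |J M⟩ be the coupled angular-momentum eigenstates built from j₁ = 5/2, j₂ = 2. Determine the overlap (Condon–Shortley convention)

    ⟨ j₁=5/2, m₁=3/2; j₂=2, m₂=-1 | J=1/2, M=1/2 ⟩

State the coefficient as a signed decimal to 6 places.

√[2·4!1!0!/6! · 4!1!1!3!1!0!] = √(48/5)
  +(−1)^1/∏(1,3,0,0,1,0)! = -1/6  (running -1/6)
⟨..|..⟩ = √(48/5)·(-1/6) = -0.516398

−√(4/15) = -0.516398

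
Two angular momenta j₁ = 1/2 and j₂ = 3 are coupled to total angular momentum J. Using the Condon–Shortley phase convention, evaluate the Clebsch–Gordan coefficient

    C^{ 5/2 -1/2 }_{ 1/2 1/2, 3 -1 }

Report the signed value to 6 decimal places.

√[6·1!0!5!/7! · 1!0!2!4!2!3!] = √(576/7)
  +(−1)^0/∏(0,1,0,2,0,3)! = 1/12  (running 1/12)
⟨..|..⟩ = √(576/7)·(1/12) = +0.755929

+0.755929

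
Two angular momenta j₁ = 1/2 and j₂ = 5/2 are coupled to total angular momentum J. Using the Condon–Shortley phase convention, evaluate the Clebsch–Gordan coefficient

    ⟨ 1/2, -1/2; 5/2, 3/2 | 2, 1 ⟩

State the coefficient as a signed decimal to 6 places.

√[5·1!0!4!/6! · 0!1!4!1!3!1!] = √(24)
  +(−1)^1/∏(1,0,0,3,0,1)! = -1/6  (running -1/6)
⟨..|..⟩ = √(24)·(-1/6) = -0.816497

−√(2/3) ≈ -0.816497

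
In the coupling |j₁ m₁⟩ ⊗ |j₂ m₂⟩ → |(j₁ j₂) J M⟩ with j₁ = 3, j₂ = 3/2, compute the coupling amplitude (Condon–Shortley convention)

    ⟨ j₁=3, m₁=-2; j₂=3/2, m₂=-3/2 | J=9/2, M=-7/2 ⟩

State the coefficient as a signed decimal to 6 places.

√[10·0!6!3!/10! · 1!5!0!3!1!8!] = √(345600)
  +(−1)^0/∏(0,0,5,0,1,3)! = 1/720  (running 1/720)
⟨..|..⟩ = √(345600)·(1/720) = +0.816497

+0.816497  (= +√(2/3))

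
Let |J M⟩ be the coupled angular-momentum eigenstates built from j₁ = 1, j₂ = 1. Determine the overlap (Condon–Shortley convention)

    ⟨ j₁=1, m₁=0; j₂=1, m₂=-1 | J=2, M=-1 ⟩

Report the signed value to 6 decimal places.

√[5·0!2!2!/5! · 1!1!0!2!1!3!] = √(2)
  +(−1)^0/∏(0,0,1,0,1,2)! = 1/2  (running 1/2)
⟨..|..⟩ = √(2)·(1/2) = +0.707107

+√(1/2) ≈ +0.707107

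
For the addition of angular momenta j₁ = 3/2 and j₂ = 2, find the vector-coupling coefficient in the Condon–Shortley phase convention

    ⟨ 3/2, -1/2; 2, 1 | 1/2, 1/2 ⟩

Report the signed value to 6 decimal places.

j₁+j₂−J=3  J+j₁−j₂=0  J−j₁+j₂=1  j₁+j₂+J+1=5
(j₁±m₁, j₂±m₂, J±M) = (1,2,3,1,1,0)
P² = 6/5
sum k=2..2:
  [2] +1/2 = 1/2
S = 1/2
C² = P²·S² = 3/10 ; C = +0.547723

+√(3/10) = +0.547723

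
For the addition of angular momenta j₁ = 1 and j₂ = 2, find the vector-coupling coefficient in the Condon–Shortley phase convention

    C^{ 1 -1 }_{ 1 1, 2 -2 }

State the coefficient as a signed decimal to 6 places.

+√(3/5) = +0.774597

√[3·2!0!2!/5! · 2!0!0!4!0!2!] = √(48/5)
  +(−1)^0/∏(0,2,0,0,0,2)! = 1/4  (running 1/4)
⟨..|..⟩ = √(48/5)·(1/4) = +0.774597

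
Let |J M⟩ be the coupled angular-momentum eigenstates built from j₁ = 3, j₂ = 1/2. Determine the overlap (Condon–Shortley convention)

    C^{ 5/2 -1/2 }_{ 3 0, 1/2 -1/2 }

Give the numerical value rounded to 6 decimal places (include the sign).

+√(3/7) = +0.654654

√[6·1!5!0!/7! · 3!3!0!1!2!3!] = √(432/7)
  +(−1)^0/∏(0,1,3,0,2,0)! = 1/12  (running 1/12)
⟨..|..⟩ = √(432/7)·(1/12) = +0.654654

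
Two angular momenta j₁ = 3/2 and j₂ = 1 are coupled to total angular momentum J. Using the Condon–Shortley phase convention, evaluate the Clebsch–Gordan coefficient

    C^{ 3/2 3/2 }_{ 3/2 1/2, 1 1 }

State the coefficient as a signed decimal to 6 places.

√[4·1!2!1!/5! · 2!1!2!0!3!0!] = √(8/5)
  +(−1)^1/∏(1,0,0,1,2,0)! = -1/2  (running -1/2)
⟨..|..⟩ = √(8/5)·(-1/2) = -0.632456

-0.632456  (= −√(2/5))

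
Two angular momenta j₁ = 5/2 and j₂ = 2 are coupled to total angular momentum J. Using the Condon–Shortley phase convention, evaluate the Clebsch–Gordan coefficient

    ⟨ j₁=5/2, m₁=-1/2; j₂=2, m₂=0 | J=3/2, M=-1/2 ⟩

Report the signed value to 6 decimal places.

+0.239046

j₁+j₂−J=3  J+j₁−j₂=2  J−j₁+j₂=1  j₁+j₂+J+1=7
(j₁±m₁, j₂±m₂, J±M) = (2,3,2,2,1,2)
P² = 32/35
sum k=1..2:
  [1] −1/4 = -1/4
  [2] +1/2 = 1/2
S = 1/4
C² = P²·S² = 2/35 ; C = +0.239046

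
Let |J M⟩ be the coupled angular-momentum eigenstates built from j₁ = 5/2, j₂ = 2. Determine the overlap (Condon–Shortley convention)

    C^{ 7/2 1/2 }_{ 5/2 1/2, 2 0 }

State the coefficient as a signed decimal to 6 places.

j₁+j₂−J=1  J+j₁−j₂=4  J−j₁+j₂=3  j₁+j₂+J+1=9
(j₁±m₁, j₂±m₂, J±M) = (3,2,2,2,4,3)
P² = 768/35
sum k=0..1:
  [0] +1/8 = 1/8
  [1] −1/12 = -1/12
S = 1/24
C² = P²·S² = 4/105 ; C = +0.195180

+√(4/105) = +0.195180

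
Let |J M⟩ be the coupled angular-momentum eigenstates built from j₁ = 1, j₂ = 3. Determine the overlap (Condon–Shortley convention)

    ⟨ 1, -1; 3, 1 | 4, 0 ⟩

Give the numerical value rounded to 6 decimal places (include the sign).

√[9·0!2!6!/9! · 0!2!4!2!4!4!] = √(13824/7)
  +(−1)^0/∏(0,0,2,4,0,2)! = 1/96  (running 1/96)
⟨..|..⟩ = √(13824/7)·(1/96) = +0.462910

+0.462910  (= +√(3/14))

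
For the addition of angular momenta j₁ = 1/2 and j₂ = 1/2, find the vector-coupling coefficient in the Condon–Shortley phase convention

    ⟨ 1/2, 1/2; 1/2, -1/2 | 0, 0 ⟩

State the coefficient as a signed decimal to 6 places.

+√(1/2) = +0.707107

j₁+j₂−J=1  J+j₁−j₂=0  J−j₁+j₂=0  j₁+j₂+J+1=2
(j₁±m₁, j₂±m₂, J±M) = (1,0,0,1,0,0)
P² = 1/2
sum k=0..0:
  [0] +1/1 = 1
S = 1
C² = P²·S² = 1/2 ; C = +0.707107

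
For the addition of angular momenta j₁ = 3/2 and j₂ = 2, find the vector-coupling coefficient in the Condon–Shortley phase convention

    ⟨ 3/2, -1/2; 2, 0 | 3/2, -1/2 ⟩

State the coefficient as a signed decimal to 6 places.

triangle: 2!*1!*2!/6! = 4/720
(j±m)!: 1!*2!*2!*2!*1!*2! = 16
prefactor² = (2J+1)*Δ*N² = 16/45
  k=1: −1/(1!*1!*1!*1!*0!*1!) = -1
  k=2: +1/(2!*0!*0!*0!*1!*2!) = 1/4
Σ = -3/4  ⇒  CG² = 16/45*(-3/4)² = 1/5
CG = −√(1/5) = -0.447214

-0.447214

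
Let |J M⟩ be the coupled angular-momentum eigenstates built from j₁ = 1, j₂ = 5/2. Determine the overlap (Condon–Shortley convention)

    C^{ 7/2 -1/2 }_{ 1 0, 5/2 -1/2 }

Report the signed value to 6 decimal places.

+√(4/7) = +0.755929

triangle: 0!·2!·5!/8! = 240/40320
(j±m)!: 1!·1!·2!·3!·3!·4! = 1728
prefactor² = (2J+1)·Δ·N² = 576/7
  k=0: +1/(0!·0!·1!·2!·1!·3!) = 1/12
Σ = 1/12  ⇒  CG² = 576/7·1/12² = 4/7
CG = +√(4/7) = +0.755929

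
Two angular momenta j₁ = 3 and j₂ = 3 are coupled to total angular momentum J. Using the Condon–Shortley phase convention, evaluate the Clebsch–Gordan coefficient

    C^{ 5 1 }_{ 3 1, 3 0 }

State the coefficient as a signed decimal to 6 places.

j₁+j₂−J=1  J+j₁−j₂=5  J−j₁+j₂=5  j₁+j₂+J+1=12
(j₁±m₁, j₂±m₂, J±M) = (4,2,3,3,6,4)
P² = 69120/7
sum k=0..1:
  [0] +1/144 = 1/144
  [1] −1/288 = -1/288
S = 1/288
C² = P²·S² = 5/42 ; C = +0.345033

+0.345033  (= +√(5/42))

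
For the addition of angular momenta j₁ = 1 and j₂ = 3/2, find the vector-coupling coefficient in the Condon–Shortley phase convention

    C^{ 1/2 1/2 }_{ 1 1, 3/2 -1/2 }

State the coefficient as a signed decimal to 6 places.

+0.408248  (= +√(1/6))

j₁+j₂−J=2  J+j₁−j₂=0  J−j₁+j₂=1  j₁+j₂+J+1=4
(j₁±m₁, j₂±m₂, J±M) = (2,0,1,2,1,0)
P² = 2/3
sum k=0..0:
  [0] +1/2 = 1/2
S = 1/2
C² = P²·S² = 1/6 ; C = +0.408248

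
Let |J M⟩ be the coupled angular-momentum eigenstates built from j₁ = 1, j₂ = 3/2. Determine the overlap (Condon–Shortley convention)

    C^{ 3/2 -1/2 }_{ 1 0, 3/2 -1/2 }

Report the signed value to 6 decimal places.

√[4·1!1!2!/5! · 1!1!1!2!1!2!] = √(4/15)
  +(−1)^0/∏(0,1,1,1,0,1)! = 1  (running 1)
  +(−1)^1/∏(1,0,0,0,1,2)! = -1/2  (running 1/2)
⟨..|..⟩ = √(4/15)·(1/2) = +0.258199

+0.258199  (= +√(1/15))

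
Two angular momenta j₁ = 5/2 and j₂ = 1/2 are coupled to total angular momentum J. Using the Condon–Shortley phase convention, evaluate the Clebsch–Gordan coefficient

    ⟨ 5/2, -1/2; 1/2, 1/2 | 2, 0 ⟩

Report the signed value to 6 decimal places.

triangle: 1!×4!×0!/6! = 24/720
(j±m)!: 2!×3!×1!×0!×2!×2! = 48
prefactor² = (2J+1)×Δ×N² = 8
  k=1: −1/(1!×0!×2!×0!×2!×0!) = -1/4
Σ = -1/4  ⇒  CG² = 8×(-1/4)² = 1/2
CG = −√(1/2) = -0.707107

−√(1/2) ≈ -0.707107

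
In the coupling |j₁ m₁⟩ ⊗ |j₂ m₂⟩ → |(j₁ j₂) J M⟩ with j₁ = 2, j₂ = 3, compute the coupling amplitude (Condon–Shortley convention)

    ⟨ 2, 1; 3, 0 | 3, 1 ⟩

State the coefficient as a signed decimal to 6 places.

−√(1/30) = -0.182574

triangle: 2!*2!*4!/9! = 96/362880
(j±m)!: 3!*1!*3!*3!*4!*2! = 10368
prefactor² = (2J+1)*Δ*N² = 96/5
  k=0: +1/(0!*2!*1!*3!*1!*1!) = 1/12
  k=1: −1/(1!*1!*0!*2!*2!*2!) = -1/8
Σ = -1/24  ⇒  CG² = 96/5*(-1/24)² = 1/30
CG = −√(1/30) = -0.182574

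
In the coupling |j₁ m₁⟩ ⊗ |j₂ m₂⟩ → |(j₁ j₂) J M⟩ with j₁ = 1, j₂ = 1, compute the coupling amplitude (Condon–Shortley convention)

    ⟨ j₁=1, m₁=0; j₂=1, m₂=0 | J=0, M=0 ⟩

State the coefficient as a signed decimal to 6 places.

−√(1/3) = -0.577350

triangle: 2!·0!·0!/3! = 2/6
(j±m)!: 1!·1!·1!·1!·0!·0! = 1
prefactor² = (2J+1)·Δ·N² = 1/3
  k=1: −1/(1!·1!·0!·0!·0!·0!) = -1
Σ = -1  ⇒  CG² = 1/3·(-1)² = 1/3
CG = −√(1/3) = -0.577350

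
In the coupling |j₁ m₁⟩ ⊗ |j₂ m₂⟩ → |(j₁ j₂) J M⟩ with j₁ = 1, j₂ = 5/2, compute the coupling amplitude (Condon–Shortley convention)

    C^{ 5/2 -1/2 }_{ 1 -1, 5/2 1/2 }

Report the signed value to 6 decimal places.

√[6·1!1!4!/7! · 0!2!3!2!2!3!] = √(288/35)
  +(−1)^1/∏(1,0,1,2,0,2)! = -1/4  (running -1/4)
⟨..|..⟩ = √(288/35)·(-1/4) = -0.717137

−√(18/35) = -0.717137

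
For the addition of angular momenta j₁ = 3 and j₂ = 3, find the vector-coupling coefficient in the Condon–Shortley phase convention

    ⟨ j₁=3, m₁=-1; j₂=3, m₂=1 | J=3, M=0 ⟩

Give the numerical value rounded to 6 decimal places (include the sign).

+√(1/6) ≈ +0.408248

√[7·3!3!3!/10! · 2!4!4!2!3!3!] = √(864/25)
  +(−1)^1/∏(1,2,3,3,0,0)! = -1/72  (running -1/72)
  +(−1)^2/∏(2,1,2,2,1,1)! = 1/8  (running 1/9)
  +(−1)^3/∏(3,0,1,1,2,2)! = -1/24  (running 5/72)
⟨..|..⟩ = √(864/25)·(5/72) = +0.408248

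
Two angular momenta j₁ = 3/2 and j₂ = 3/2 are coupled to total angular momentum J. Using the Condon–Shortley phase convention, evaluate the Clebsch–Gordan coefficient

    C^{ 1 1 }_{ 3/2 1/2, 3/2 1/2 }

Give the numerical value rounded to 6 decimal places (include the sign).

-0.632456  (= −√(2/5))

triangle: 2!·1!·1!/5! = 2/120
(j±m)!: 2!·1!·2!·1!·2!·0! = 8
prefactor² = (2J+1)·Δ·N² = 2/5
  k=1: −1/(1!·1!·0!·1!·1!·0!) = -1
Σ = -1  ⇒  CG² = 2/5·(-1)² = 2/5
CG = −√(2/5) = -0.632456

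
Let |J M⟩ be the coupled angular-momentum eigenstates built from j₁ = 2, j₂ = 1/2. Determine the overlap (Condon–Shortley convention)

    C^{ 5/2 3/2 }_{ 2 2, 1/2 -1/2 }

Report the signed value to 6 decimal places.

+0.447214  (= +√(1/5))

√[6·0!4!1!/6! · 4!0!0!1!4!1!] = √(576/5)
  +(−1)^0/∏(0,0,0,0,4,1)! = 1/24  (running 1/24)
⟨..|..⟩ = √(576/5)·(1/24) = +0.447214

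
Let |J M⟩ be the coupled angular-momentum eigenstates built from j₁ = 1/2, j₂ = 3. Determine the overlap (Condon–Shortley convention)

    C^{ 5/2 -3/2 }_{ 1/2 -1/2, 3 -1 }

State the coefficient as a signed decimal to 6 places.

-0.534522  (= −√(2/7))

j₁+j₂−J=1  J+j₁−j₂=0  J−j₁+j₂=5  j₁+j₂+J+1=7
(j₁±m₁, j₂±m₂, J±M) = (0,1,2,4,1,4)
P² = 1152/7
sum k=1..1:
  [1] −1/24 = -1/24
S = -1/24
C² = P²·S² = 2/7 ; C = -0.534522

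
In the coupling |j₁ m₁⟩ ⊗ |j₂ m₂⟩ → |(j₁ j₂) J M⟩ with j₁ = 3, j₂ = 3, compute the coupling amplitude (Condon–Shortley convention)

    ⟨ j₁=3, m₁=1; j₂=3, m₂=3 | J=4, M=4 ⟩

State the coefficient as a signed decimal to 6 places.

j₁+j₂−J=2  J+j₁−j₂=4  J−j₁+j₂=4  j₁+j₂+J+1=11
(j₁±m₁, j₂±m₂, J±M) = (4,2,6,0,8,0)
P² = 3981312/11
sum k=2..2:
  [2] +1/1152 = 1/1152
S = 1/1152
C² = P²·S² = 3/11 ; C = +0.522233

+0.522233  (= +√(3/11))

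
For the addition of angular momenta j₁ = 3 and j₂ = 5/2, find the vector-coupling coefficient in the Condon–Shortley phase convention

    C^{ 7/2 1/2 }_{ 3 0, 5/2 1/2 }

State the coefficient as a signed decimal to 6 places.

-0.436436

triangle: 2!×4!×3!/10! = 288/3628800
(j±m)!: 3!×3!×3!×2!×4!×3! = 62208
prefactor² = (2J+1)×Δ×N² = 6912/175
  k=0: +1/(0!×2!×3!×3!×1!×0!) = 1/72
  k=1: −1/(1!×1!×2!×2!×2!×1!) = -1/8
  k=2: +1/(2!×0!×1!×1!×3!×2!) = 1/24
Σ = -5/72  ⇒  CG² = 6912/175×(-5/72)² = 4/21
CG = −√(4/21) = -0.436436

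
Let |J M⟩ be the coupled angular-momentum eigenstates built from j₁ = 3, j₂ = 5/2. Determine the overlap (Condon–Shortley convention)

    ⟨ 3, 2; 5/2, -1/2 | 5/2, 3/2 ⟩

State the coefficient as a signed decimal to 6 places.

−√(1/14) = -0.267261

√[6·3!3!2!/9! · 5!1!2!3!4!1!] = √(288/7)
  +(−1)^0/∏(0,3,1,2,2,0)! = 1/24  (running 1/24)
  +(−1)^1/∏(1,2,0,1,3,1)! = -1/12  (running -1/24)
⟨..|..⟩ = √(288/7)·(-1/24) = -0.267261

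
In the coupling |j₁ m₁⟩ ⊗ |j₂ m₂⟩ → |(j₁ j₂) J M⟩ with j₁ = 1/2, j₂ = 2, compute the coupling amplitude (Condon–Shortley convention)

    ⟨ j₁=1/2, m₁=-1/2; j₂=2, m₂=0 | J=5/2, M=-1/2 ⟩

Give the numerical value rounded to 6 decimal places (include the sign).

+0.774597  (= +√(3/5))

triangle: 0!*1!*4!/6! = 24/720
(j±m)!: 0!*1!*2!*2!*2!*3! = 48
prefactor² = (2J+1)*Δ*N² = 48/5
  k=0: +1/(0!*0!*1!*2!*0!*2!) = 1/4
Σ = 1/4  ⇒  CG² = 48/5*1/4² = 3/5
CG = +√(3/5) = +0.774597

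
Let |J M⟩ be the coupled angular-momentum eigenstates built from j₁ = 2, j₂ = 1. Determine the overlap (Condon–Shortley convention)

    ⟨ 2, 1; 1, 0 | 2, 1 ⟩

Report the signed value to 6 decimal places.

√[5·1!3!1!/6! · 3!1!1!1!3!1!] = √(3/2)
  +(−1)^0/∏(0,1,1,1,2,0)! = 1/2  (running 1/2)
  +(−1)^1/∏(1,0,0,0,3,1)! = -1/6  (running 1/3)
⟨..|..⟩ = √(3/2)·(1/3) = +0.408248

+√(1/6) ≈ +0.408248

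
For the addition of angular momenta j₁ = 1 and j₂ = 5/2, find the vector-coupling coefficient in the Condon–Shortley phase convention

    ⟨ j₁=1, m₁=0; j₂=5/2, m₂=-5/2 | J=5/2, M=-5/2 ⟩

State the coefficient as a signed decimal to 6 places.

√[6·1!1!4!/7! · 1!1!0!5!0!5!] = √(2880/7)
  +(−1)^0/∏(0,1,1,0,0,4)! = 1/24  (running 1/24)
⟨..|..⟩ = √(2880/7)·(1/24) = +0.845154

+√(5/7) ≈ +0.845154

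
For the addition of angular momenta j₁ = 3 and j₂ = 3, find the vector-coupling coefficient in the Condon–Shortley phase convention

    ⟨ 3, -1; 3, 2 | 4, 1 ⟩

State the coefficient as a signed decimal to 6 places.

+√(16/77) ≈ +0.455842

triangle: 2!×4!×4!/11! = 1152/39916800
(j±m)!: 2!×4!×5!×1!×5!×3! = 4147200
prefactor² = (2J+1)×Δ×N² = 82944/77
  k=1: −1/(1!×1!×3!×4!×1!×0!) = -1/144
  k=2: +1/(2!×0!×2!×3!×2!×1!) = 1/48
Σ = 1/72  ⇒  CG² = 82944/77×1/72² = 16/77
CG = +√(16/77) = +0.455842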